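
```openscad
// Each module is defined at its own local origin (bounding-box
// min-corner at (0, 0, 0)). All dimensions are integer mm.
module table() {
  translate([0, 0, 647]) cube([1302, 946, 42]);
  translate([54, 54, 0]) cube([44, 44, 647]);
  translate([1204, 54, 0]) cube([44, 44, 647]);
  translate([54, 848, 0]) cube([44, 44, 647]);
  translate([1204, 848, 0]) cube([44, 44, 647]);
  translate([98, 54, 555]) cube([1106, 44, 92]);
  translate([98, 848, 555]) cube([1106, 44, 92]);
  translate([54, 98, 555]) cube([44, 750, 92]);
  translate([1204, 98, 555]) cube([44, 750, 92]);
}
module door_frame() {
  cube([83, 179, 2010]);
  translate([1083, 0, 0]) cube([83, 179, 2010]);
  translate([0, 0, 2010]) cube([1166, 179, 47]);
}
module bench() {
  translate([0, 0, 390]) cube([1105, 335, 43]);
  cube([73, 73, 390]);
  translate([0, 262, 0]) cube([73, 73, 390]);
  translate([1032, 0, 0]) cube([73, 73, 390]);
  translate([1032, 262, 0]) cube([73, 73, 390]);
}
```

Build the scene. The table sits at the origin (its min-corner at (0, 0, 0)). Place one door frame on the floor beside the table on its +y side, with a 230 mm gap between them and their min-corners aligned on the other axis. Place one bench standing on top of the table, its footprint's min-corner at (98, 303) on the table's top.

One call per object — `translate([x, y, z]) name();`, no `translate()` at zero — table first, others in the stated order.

table();
translate([0, 1176, 0]) door_frame();
translate([98, 303, 689]) bench();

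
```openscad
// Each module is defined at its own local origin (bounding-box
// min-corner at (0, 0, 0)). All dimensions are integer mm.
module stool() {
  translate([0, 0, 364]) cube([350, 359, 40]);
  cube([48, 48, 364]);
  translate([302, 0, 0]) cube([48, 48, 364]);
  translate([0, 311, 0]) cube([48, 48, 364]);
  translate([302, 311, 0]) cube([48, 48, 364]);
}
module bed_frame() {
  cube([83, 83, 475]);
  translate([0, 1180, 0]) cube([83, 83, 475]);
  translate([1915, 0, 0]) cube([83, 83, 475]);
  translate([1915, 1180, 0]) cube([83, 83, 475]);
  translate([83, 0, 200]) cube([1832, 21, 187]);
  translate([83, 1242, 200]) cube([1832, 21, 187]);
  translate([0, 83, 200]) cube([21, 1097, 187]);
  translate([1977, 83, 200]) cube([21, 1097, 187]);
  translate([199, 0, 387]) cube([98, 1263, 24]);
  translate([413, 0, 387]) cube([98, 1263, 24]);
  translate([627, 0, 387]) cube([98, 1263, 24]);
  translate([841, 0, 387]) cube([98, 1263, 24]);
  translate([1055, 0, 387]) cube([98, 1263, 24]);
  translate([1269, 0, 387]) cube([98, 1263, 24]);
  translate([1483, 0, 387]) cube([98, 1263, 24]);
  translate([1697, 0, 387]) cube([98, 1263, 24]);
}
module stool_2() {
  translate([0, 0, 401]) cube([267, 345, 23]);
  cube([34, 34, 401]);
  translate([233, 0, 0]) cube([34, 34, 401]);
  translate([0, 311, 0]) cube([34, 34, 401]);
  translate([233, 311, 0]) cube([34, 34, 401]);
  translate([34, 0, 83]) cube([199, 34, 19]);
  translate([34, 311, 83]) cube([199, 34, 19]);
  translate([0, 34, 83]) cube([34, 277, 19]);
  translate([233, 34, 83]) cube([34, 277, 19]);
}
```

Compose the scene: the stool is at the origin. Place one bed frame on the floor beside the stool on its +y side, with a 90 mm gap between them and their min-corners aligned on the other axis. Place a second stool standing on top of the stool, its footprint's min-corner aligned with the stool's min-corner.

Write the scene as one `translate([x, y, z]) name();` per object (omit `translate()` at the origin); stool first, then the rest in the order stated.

stool();
translate([0, 449, 0]) bed_frame();
translate([0, 0, 404]) stool_2();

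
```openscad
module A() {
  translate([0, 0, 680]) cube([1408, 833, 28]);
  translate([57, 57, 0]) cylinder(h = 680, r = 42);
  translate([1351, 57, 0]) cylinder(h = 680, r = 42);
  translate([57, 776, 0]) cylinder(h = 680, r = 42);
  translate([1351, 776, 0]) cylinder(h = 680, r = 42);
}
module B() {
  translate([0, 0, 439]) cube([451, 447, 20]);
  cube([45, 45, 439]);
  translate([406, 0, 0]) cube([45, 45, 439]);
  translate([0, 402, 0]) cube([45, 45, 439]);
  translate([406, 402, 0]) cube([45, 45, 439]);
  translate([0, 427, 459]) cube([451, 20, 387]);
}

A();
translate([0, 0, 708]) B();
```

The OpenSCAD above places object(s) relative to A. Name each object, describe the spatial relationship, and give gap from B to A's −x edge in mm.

The chair's min-x is at 0; the table's min-x is 0; gap = 0 mm.

A is a table. B is a chair. The chair is on top of the table. The gap from the chair to the table's −x edge is 0 mm.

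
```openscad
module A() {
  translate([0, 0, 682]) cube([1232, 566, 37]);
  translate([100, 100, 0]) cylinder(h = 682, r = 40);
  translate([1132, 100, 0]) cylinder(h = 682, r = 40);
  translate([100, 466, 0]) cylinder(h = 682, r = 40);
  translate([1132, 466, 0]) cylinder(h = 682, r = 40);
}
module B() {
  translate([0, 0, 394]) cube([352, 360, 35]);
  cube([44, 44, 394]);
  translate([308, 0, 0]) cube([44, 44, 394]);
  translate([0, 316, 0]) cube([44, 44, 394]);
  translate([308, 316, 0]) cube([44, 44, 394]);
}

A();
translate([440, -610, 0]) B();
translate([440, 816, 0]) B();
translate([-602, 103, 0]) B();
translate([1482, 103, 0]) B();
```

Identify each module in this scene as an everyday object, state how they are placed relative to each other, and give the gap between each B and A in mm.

A is a table. B is a stool. Four stools sit around the table at the −y, +y, −x, +x sides. The gap between each stool and the table is 250 mm.

Each stool's nearest face is 250 mm from the table's bounding box.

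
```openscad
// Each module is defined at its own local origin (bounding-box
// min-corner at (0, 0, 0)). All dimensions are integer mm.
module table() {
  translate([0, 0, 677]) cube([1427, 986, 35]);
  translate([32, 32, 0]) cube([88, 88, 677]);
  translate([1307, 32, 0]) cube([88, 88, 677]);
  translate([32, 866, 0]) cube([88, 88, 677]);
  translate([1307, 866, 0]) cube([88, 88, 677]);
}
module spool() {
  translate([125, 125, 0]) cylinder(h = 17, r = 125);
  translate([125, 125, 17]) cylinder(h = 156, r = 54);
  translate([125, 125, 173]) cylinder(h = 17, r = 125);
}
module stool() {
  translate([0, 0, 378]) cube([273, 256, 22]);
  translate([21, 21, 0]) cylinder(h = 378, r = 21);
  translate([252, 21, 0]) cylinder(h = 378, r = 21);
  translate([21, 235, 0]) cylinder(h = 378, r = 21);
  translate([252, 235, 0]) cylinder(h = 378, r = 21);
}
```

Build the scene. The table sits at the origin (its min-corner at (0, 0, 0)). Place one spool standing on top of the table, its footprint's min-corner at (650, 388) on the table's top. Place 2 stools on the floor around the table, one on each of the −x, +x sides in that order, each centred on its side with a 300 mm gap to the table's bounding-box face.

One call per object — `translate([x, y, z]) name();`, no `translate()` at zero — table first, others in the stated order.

table();
translate([650, 388, 712]) spool();
translate([-573, 365, 0]) stool();
translate([1727, 365, 0]) stool();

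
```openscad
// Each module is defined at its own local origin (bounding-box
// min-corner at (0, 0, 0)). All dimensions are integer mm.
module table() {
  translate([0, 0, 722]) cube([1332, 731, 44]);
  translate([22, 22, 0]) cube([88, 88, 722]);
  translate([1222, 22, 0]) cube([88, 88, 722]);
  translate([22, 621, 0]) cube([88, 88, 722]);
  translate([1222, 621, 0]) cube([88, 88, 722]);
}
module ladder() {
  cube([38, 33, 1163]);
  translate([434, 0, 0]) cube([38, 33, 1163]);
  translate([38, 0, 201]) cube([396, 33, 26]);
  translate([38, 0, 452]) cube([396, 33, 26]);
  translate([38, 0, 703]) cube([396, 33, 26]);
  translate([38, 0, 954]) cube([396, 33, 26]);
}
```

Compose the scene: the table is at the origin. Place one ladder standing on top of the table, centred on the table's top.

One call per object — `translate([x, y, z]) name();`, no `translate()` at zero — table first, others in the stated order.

table();
translate([430, 349, 766]) ladder();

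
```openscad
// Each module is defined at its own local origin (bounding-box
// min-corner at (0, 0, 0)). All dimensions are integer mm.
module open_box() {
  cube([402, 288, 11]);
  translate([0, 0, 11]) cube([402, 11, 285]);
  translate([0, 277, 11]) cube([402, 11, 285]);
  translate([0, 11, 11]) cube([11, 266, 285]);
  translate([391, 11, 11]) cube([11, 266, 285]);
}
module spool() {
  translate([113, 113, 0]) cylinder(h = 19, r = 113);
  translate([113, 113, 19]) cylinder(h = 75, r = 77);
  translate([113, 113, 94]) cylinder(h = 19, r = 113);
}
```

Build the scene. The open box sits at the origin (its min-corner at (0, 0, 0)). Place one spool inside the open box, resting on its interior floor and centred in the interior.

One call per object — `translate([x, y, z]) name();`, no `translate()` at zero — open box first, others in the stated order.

open_box();
translate([88, 31, 11]) spool();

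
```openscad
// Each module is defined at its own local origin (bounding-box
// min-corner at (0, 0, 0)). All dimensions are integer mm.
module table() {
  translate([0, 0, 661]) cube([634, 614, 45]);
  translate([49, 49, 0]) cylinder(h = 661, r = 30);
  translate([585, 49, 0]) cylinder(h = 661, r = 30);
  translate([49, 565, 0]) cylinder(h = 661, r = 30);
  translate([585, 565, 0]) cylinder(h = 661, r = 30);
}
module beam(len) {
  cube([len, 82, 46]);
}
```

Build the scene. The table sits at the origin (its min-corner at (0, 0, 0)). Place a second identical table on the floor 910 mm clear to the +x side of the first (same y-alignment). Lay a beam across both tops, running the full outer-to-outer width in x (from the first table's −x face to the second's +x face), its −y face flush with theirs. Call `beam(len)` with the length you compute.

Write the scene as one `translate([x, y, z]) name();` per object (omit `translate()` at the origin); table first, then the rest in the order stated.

table();
translate([1544, 0, 0]) table();
translate([0, 0, 706]) beam(2178);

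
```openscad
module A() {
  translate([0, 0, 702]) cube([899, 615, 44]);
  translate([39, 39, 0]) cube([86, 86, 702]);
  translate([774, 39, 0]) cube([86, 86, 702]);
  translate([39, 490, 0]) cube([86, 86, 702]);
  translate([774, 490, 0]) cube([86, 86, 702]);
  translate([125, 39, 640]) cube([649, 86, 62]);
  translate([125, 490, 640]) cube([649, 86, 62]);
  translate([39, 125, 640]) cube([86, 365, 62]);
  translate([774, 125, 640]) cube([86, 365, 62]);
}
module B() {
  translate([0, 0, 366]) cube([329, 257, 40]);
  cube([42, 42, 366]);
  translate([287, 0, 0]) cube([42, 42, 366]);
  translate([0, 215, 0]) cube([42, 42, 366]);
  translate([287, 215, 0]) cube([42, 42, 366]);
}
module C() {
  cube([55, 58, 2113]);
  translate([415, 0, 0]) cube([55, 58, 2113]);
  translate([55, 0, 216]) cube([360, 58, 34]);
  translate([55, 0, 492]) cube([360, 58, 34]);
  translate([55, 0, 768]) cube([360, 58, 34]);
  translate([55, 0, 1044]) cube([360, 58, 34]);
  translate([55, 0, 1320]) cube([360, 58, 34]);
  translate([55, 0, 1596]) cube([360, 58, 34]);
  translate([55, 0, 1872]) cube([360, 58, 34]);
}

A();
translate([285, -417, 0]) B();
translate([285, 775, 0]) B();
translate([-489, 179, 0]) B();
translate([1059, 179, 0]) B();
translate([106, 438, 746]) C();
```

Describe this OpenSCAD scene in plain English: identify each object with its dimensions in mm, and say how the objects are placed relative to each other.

A is a table with a 899×615 mm rectangular top, 44 mm thick, top surface at z = 746 mm, supported by four 86×86 mm square legs, each inset 39 mm from the nearest pair of top edges, running from the floor. Four apron rails, 86 mm thick and 62 mm tall, run between adjacent legs with their top edges flush with the underside of the top and their outer faces flush with the legs' outer faces.

B is a four-legged stool. The seat is 329×257 mm, 40 mm thick, top at z = 406 mm. It stands on four square legs, each 42×42 mm in cross-section, from z = 0 to the seat underside, each flush with a corner of the seat.

C is a straight ladder. Two 55×58 mm vertical rails, 2113 mm tall, stand 470 mm apart (outside-to-outside) with their front faces coplanar on the −y side. 7 rungs, each 58 mm deep and 34 mm tall, span between the inner faces of the rails, front faces flush with the rails. The lowest rung's underside is at z = 216 mm and rungs are spaced 276 mm apart (underside to underside).

Four stools sit around the table at the −y, +y, −x, +x sides. The ladder is on top of the table.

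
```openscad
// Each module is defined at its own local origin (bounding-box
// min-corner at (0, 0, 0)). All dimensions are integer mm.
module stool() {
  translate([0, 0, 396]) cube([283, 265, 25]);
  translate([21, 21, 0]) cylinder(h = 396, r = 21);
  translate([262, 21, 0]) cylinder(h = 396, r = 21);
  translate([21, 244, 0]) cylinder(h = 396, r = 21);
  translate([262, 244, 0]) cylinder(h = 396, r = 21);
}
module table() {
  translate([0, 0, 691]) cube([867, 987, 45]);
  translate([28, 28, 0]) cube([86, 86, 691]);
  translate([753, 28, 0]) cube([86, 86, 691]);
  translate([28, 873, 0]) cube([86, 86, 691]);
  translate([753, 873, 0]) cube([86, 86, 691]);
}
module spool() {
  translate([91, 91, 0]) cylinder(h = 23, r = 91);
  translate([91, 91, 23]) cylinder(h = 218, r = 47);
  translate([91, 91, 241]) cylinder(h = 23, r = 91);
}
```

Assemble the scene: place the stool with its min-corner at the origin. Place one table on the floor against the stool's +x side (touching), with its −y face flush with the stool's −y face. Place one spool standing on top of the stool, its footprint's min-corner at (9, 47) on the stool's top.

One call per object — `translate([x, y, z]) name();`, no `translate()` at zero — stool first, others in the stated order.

stool();
translate([283, 0, 0]) table();
translate([9, 47, 421]) spool();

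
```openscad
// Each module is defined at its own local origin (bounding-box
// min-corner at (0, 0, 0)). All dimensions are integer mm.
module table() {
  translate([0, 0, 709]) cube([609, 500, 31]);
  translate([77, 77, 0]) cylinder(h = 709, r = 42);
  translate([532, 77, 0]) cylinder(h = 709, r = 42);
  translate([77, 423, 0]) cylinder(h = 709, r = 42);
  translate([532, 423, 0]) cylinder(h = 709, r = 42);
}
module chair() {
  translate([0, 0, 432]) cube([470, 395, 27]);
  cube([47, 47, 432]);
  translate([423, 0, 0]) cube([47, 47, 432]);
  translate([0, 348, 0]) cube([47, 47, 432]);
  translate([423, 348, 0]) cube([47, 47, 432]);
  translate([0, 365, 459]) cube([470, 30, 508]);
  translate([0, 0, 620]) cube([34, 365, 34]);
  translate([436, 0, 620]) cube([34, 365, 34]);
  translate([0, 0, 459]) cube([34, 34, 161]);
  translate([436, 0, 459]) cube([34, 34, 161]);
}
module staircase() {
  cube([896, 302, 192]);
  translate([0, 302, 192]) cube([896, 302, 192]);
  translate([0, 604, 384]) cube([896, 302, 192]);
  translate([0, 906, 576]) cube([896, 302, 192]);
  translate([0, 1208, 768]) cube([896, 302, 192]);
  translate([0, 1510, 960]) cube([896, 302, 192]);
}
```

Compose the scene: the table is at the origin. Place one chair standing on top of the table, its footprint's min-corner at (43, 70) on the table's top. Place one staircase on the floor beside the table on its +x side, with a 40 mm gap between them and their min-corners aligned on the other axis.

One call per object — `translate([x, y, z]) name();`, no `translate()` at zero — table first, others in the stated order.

table();
translate([43, 70, 740]) chair();
translate([649, 0, 0]) staircase();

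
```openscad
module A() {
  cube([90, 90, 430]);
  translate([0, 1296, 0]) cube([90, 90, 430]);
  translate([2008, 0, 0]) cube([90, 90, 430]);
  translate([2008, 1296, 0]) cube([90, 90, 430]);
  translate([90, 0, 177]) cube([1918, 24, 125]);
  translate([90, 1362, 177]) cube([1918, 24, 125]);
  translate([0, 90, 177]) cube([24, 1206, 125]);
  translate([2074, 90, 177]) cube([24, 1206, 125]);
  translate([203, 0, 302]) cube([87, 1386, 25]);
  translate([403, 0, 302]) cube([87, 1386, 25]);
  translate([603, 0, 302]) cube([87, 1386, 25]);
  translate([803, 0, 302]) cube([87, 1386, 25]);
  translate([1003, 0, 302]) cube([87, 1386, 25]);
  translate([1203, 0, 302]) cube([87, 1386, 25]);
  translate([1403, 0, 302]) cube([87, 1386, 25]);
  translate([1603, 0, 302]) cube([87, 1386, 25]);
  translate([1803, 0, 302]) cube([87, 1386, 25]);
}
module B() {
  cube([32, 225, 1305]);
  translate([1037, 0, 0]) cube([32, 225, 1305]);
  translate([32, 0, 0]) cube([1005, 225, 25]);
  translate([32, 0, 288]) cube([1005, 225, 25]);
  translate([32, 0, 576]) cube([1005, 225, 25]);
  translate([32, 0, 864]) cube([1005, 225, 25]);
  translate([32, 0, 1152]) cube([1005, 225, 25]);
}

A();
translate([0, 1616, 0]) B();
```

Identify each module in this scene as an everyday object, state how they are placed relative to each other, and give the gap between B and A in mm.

A is a bed frame. B is a bookshelf. The bookshelf is on the floor beside the bed frame on its +y side. The gap between the bookshelf and the bed frame is 230 mm.

The bookshelf's nearest face is 230 mm from the bed frame's +y face.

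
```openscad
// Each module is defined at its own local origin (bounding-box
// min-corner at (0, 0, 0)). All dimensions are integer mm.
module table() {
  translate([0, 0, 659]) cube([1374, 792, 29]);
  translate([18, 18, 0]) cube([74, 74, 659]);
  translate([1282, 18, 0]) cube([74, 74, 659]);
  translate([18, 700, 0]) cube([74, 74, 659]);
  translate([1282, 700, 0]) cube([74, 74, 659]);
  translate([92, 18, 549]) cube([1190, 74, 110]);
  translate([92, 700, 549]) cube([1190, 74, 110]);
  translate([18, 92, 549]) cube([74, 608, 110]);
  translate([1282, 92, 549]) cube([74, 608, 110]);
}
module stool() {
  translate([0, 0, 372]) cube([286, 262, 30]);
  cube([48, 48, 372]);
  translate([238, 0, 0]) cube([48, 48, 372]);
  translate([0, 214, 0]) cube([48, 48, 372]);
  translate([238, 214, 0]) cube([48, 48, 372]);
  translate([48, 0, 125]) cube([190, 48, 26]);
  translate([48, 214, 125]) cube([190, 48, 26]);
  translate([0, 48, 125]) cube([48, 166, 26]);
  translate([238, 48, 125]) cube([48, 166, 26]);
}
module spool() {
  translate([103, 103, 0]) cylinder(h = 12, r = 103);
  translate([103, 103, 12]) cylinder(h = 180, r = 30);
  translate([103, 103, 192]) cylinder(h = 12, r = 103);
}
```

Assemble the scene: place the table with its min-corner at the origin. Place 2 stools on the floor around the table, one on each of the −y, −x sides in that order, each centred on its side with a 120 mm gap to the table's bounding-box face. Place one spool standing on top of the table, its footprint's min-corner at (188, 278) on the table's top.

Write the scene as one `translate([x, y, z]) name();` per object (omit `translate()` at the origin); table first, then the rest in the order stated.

table();
translate([544, -382, 0]) stool();
translate([-406, 265, 0]) stool();
translate([188, 278, 688]) spool();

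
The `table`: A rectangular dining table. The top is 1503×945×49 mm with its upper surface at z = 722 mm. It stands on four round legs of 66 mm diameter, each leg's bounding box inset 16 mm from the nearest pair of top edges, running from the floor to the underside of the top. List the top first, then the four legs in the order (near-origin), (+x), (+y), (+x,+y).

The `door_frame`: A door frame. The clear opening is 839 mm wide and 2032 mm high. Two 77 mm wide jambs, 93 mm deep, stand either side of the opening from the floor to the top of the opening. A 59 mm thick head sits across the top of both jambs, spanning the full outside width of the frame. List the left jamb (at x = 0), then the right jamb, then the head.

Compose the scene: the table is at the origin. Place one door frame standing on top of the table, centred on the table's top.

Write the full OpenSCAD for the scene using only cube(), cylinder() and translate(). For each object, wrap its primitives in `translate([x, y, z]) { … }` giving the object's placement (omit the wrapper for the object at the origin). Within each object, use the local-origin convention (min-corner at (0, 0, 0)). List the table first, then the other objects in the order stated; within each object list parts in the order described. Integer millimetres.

translate([0, 0, 673]) cube([1503, 945, 49]);
translate([49, 49, 0]) cylinder(h = 673, r = 33);
translate([1454, 49, 0]) cylinder(h = 673, r = 33);
translate([49, 896, 0]) cylinder(h = 673, r = 33);
translate([1454, 896, 0]) cylinder(h = 673, r = 33);
translate([255, 426, 722]) {
  cube([77, 93, 2032]);
  translate([916, 0, 0]) cube([77, 93, 2032]);
  translate([0, 0, 2032]) cube([993, 93, 59]);
}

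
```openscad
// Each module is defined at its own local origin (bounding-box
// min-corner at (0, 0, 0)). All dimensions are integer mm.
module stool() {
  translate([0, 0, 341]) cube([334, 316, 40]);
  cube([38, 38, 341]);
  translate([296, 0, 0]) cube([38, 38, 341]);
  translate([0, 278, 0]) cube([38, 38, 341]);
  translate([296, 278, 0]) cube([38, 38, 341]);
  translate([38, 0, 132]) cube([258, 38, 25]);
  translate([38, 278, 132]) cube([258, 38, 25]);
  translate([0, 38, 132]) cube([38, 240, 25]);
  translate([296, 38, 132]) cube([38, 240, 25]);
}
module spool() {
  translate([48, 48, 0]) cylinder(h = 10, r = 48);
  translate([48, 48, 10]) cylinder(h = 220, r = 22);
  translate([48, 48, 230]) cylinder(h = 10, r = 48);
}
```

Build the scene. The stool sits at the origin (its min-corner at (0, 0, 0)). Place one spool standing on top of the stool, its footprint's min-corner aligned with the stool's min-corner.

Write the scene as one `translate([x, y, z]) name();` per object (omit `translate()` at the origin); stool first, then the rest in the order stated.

stool();
translate([0, 0, 381]) spool();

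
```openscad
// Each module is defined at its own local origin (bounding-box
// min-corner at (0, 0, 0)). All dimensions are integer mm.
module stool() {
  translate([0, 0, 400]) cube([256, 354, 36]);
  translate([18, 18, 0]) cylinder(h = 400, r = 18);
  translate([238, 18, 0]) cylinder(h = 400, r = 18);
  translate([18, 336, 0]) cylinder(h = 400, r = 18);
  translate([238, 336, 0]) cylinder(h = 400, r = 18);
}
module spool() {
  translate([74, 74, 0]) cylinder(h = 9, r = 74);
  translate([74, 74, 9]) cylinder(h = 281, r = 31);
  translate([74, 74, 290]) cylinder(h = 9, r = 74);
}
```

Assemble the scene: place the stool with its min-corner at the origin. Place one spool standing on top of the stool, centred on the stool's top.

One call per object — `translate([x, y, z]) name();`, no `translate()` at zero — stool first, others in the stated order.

stool();
translate([54, 103, 436]) spool();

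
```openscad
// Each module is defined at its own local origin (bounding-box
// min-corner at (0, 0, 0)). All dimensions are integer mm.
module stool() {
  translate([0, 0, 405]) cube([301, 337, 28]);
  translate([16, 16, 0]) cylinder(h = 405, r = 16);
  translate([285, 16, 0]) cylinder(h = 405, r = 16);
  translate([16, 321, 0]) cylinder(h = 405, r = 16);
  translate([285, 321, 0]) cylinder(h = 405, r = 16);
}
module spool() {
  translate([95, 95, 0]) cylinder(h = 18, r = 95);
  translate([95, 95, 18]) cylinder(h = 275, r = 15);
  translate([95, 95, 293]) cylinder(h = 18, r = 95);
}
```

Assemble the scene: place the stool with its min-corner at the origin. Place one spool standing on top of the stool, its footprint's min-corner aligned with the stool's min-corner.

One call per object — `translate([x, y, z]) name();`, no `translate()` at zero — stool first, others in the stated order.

stool();
translate([0, 0, 433]) spool();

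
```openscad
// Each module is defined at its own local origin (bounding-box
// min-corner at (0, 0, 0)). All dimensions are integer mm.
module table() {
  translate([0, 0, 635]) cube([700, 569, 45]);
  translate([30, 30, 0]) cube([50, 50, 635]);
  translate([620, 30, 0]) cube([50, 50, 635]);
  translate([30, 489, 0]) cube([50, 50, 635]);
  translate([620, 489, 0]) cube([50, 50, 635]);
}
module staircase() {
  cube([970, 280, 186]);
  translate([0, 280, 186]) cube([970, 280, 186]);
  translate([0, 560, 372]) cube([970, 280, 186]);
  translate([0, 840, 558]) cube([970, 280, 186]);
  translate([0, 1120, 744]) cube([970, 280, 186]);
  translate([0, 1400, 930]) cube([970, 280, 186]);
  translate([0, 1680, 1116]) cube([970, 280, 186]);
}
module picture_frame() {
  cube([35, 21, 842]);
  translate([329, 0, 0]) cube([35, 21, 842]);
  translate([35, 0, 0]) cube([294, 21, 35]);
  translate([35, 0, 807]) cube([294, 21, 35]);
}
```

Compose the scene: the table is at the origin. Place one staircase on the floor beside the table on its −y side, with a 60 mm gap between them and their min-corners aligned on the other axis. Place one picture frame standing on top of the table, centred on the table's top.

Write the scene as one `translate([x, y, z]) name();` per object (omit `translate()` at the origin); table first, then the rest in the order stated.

table();
translate([0, -2020, 0]) staircase();
translate([168, 274, 680]) picture_frame();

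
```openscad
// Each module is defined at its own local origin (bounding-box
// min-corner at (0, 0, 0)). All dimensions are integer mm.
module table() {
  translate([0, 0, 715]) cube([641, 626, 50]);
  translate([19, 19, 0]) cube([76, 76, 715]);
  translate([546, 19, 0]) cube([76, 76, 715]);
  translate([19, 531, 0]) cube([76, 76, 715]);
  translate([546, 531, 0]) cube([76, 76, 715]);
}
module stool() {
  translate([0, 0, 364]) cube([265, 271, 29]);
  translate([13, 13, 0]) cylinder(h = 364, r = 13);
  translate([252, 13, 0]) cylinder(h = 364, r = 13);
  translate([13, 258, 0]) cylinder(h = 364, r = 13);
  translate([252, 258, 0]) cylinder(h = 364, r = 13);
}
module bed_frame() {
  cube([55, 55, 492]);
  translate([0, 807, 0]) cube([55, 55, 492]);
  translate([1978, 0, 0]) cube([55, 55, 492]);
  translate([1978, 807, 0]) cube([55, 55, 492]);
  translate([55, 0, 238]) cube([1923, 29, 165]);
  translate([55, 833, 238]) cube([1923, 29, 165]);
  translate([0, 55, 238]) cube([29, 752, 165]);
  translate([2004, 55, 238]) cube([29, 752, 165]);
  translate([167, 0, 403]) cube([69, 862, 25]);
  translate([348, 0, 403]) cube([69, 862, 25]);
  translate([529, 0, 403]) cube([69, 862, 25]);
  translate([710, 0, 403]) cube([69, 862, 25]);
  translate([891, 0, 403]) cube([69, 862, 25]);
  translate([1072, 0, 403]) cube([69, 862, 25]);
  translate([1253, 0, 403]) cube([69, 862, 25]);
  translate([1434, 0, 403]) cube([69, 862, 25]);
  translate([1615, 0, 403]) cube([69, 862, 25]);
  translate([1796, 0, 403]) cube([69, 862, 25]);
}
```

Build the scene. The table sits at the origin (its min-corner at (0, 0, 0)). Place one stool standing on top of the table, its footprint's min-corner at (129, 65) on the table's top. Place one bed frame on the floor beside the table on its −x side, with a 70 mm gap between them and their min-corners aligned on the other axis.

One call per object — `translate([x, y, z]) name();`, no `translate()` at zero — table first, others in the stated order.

table();
translate([129, 65, 765]) stool();
translate([-2103, 0, 0]) bed_frame();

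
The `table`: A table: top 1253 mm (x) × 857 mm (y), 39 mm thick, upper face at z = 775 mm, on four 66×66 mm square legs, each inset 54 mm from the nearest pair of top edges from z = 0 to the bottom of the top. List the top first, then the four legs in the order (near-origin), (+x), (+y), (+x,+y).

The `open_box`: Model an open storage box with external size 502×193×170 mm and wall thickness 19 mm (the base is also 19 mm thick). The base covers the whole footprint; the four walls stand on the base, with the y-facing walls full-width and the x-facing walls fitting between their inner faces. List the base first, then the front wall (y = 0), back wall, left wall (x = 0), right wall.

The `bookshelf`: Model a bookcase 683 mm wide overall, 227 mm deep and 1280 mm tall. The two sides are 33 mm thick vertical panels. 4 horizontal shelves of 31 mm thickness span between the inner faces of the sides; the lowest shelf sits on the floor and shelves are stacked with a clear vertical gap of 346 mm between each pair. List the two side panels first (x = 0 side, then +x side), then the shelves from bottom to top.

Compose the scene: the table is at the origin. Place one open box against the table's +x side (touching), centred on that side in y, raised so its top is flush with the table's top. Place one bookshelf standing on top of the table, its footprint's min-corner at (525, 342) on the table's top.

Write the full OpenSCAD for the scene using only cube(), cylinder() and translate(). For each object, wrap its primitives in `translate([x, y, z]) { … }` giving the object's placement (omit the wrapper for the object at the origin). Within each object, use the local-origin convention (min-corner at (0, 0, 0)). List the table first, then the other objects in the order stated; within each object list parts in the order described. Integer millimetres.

translate([0, 0, 736]) cube([1253, 857, 39]);
translate([54, 54, 0]) cube([66, 66, 736]);
translate([1133, 54, 0]) cube([66, 66, 736]);
translate([54, 737, 0]) cube([66, 66, 736]);
translate([1133, 737, 0]) cube([66, 66, 736]);
translate([1253, 332, 605]) {
  cube([502, 193, 19]);
  translate([0, 0, 19]) cube([502, 19, 151]);
  translate([0, 174, 19]) cube([502, 19, 151]);
  translate([0, 19, 19]) cube([19, 155, 151]);
  translate([483, 19, 19]) cube([19, 155, 151]);
}
translate([525, 342, 775]) {
  cube([33, 227, 1280]);
  translate([650, 0, 0]) cube([33, 227, 1280]);
  translate([33, 0, 0]) cube([617, 227, 31]);
  translate([33, 0, 377]) cube([617, 227, 31]);
  translate([33, 0, 754]) cube([617, 227, 31]);
  translate([33, 0, 1131]) cube([617, 227, 31]);
}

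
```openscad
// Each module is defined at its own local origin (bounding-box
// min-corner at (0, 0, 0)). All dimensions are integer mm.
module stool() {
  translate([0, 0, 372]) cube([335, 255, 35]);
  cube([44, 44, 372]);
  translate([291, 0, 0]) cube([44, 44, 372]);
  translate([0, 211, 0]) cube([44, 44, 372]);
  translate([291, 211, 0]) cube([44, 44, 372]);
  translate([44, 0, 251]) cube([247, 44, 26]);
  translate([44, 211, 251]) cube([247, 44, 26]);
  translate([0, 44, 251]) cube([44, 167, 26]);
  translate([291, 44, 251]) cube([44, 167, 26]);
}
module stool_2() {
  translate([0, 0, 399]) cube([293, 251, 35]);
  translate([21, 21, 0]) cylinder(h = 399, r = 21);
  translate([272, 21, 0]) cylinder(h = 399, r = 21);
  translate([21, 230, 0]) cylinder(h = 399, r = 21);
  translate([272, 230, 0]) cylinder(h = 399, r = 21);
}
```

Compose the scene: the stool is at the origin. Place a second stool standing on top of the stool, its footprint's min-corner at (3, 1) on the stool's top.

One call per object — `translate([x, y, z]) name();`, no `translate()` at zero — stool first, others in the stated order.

stool();
translate([3, 1, 407]) stool_2();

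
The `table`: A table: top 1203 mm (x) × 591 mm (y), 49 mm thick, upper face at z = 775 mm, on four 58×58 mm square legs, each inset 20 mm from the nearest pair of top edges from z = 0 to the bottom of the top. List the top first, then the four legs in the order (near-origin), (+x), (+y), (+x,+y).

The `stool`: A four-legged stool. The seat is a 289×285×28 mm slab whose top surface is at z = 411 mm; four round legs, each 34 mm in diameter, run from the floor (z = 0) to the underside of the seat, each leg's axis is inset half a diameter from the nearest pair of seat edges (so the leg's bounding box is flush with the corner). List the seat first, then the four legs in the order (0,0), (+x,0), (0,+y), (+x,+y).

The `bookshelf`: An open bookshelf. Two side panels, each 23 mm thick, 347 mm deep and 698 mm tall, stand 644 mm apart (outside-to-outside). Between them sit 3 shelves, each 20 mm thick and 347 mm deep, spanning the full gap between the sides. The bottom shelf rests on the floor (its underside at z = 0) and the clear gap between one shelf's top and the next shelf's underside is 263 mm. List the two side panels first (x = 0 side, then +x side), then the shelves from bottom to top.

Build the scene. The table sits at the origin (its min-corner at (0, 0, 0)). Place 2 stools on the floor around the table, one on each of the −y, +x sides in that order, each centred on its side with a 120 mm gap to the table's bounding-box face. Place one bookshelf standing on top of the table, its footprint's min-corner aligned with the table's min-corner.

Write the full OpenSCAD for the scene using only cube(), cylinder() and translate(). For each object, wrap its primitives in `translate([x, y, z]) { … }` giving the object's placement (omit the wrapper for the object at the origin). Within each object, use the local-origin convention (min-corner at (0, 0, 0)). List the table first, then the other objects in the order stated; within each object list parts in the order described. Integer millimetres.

translate([0, 0, 726]) cube([1203, 591, 49]);
translate([20, 20, 0]) cube([58, 58, 726]);
translate([1125, 20, 0]) cube([58, 58, 726]);
translate([20, 513, 0]) cube([58, 58, 726]);
translate([1125, 513, 0]) cube([58, 58, 726]);
translate([457, -405, 0]) {
  translate([0, 0, 383]) cube([289, 285, 28]);
  translate([17, 17, 0]) cylinder(h = 383, r = 17);
  translate([272, 17, 0]) cylinder(h = 383, r = 17);
  translate([17, 268, 0]) cylinder(h = 383, r = 17);
  translate([272, 268, 0]) cylinder(h = 383, r = 17);
}
translate([1323, 153, 0]) {
  translate([0, 0, 383]) cube([289, 285, 28]);
  translate([17, 17, 0]) cylinder(h = 383, r = 17);
  translate([272, 17, 0]) cylinder(h = 383, r = 17);
  translate([17, 268, 0]) cylinder(h = 383, r = 17);
  translate([272, 268, 0]) cylinder(h = 383, r = 17);
}
translate([0, 0, 775]) {
  cube([23, 347, 698]);
  translate([621, 0, 0]) cube([23, 347, 698]);
  translate([23, 0, 0]) cube([598, 347, 20]);
  translate([23, 0, 283]) cube([598, 347, 20]);
  translate([23, 0, 566]) cube([598, 347, 20]);
}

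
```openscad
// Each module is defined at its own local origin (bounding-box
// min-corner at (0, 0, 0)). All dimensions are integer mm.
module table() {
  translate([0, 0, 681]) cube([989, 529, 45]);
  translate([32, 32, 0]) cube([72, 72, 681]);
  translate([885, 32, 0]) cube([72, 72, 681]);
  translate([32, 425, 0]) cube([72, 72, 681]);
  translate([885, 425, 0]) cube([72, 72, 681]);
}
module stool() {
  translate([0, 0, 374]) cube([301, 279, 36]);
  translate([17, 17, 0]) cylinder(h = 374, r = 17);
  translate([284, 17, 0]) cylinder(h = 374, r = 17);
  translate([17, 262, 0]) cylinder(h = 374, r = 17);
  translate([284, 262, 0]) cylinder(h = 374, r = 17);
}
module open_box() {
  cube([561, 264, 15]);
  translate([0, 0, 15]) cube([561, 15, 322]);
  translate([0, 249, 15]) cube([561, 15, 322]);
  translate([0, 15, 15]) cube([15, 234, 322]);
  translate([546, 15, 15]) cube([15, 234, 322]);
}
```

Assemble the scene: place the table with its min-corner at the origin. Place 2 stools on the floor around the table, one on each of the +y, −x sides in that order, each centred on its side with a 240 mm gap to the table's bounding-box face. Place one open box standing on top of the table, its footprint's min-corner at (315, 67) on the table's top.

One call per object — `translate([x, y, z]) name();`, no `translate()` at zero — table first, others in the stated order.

table();
translate([344, 769, 0]) stool();
translate([-541, 125, 0]) stool();
translate([315, 67, 726]) open_box();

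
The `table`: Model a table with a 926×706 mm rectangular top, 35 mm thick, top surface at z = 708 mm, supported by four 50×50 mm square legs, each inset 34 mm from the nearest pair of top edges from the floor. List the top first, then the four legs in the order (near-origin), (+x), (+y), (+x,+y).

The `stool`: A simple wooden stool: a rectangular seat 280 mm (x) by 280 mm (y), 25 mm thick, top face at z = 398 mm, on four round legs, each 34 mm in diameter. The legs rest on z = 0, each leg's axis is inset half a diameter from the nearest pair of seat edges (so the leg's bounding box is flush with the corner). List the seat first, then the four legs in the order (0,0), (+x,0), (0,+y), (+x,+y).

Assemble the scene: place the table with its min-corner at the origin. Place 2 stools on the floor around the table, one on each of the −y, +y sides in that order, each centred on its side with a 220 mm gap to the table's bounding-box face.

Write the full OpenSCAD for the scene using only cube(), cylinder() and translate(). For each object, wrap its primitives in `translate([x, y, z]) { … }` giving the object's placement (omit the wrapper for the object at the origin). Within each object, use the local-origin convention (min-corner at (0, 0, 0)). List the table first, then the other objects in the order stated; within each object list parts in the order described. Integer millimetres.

translate([0, 0, 673]) cube([926, 706, 35]);
translate([34, 34, 0]) cube([50, 50, 673]);
translate([842, 34, 0]) cube([50, 50, 673]);
translate([34, 622, 0]) cube([50, 50, 673]);
translate([842, 622, 0]) cube([50, 50, 673]);
translate([323, -500, 0]) {
  translate([0, 0, 373]) cube([280, 280, 25]);
  translate([17, 17, 0]) cylinder(h = 373, r = 17);
  translate([263, 17, 0]) cylinder(h = 373, r = 17);
  translate([17, 263, 0]) cylinder(h = 373, r = 17);
  translate([263, 263, 0]) cylinder(h = 373, r = 17);
}
translate([323, 926, 0]) {
  translate([0, 0, 373]) cube([280, 280, 25]);
  translate([17, 17, 0]) cylinder(h = 373, r = 17);
  translate([263, 17, 0]) cylinder(h = 373, r = 17);
  translate([17, 263, 0]) cylinder(h = 373, r = 17);
  translate([263, 263, 0]) cylinder(h = 373, r = 17);
}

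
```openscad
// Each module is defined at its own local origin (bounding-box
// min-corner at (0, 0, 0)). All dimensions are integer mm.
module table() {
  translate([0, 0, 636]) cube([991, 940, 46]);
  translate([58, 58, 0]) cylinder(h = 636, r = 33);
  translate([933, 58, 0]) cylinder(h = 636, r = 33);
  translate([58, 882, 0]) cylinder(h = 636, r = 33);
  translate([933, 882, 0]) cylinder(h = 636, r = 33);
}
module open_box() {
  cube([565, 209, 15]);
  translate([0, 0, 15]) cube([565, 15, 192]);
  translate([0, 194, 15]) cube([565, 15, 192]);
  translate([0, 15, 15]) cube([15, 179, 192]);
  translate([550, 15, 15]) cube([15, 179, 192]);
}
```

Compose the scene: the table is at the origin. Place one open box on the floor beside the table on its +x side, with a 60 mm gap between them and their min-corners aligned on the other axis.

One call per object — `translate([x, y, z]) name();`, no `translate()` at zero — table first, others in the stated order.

table();
translate([1051, 0, 0]) open_box();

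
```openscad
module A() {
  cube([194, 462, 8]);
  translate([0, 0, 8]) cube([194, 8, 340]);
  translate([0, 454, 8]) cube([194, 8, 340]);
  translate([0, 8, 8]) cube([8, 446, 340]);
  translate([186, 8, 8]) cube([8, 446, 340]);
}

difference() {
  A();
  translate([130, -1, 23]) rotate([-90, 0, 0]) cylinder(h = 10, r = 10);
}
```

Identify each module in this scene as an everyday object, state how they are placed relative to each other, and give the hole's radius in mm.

A is an open box. The open box has a circular hole through its front wall. The hole's radius is 10 mm.

The subtracted cylinder has r = 10 mm.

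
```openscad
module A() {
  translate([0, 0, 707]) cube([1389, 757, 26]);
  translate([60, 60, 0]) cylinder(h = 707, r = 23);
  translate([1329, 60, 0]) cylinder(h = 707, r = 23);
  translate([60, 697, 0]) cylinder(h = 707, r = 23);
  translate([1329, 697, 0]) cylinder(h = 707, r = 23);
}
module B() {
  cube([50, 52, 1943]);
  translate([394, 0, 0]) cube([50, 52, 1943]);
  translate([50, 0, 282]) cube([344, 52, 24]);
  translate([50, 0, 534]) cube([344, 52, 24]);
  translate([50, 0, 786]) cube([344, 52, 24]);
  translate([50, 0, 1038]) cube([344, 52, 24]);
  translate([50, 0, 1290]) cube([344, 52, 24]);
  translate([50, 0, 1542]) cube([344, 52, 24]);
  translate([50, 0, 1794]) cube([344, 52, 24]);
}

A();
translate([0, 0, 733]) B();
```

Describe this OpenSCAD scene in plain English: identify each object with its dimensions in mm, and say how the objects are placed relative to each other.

A is a table: top 1389 mm (x) × 757 mm (y), 26 mm thick, upper face at z = 733 mm, on four round legs of 46 mm diameter, each leg's bounding box inset 37 mm from the nearest pair of top edges, running from z = 0 to the bottom of the top.

B is a straight ladder. Two 50×52 mm vertical rails, 1943 mm tall, stand 444 mm apart (outside-to-outside) with their front faces coplanar on the −y side. 7 rungs, each 52 mm deep and 24 mm tall, span between the inner faces of the rails, front faces flush with the rails. The lowest rung's underside is at z = 282 mm and rungs are spaced 252 mm apart (underside to underside).

The ladder is on top of the table.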